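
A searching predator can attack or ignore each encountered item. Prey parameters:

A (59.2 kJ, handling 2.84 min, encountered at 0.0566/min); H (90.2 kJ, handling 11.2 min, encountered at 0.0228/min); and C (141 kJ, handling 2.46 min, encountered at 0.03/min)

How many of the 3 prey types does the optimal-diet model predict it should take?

3

Rank by E/h (kJ/min): C 57.3, A 20.8, H 8.05. Include each in turn until the next type's E/h falls below the running intake rate.
Rate on top 1: 3.939. A: 20.8 > 3.939 → include.
Rate on top 2: 6.141. H: 8.05 > 6.141 → include.
Optimal diet: C, A, H — 3 of 3 types.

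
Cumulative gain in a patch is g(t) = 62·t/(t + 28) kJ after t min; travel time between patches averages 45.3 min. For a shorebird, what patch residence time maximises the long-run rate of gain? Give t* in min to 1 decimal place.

35.6 min

By the marginal value theorem, leave when the instantaneous gain rate g'(t) equals the habitat-wide average g(t)/(T + t).
g'(t) = 62·28/(t + 28)². Setting 62·28/(t+28)² = 62t/[(t+28)(45.3+t)] gives 28(45.3+t) = t(t+28), so t² = 28×45.3 = 1268.
t* = √1268 = 35.61 min.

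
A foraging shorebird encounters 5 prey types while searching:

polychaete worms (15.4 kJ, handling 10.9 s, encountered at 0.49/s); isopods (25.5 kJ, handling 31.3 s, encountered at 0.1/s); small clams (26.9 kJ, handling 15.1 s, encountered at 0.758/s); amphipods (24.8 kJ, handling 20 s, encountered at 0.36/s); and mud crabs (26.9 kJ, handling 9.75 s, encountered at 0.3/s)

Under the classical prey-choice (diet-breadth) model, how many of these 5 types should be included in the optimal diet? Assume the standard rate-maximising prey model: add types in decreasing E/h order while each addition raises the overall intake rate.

1

E/h in descending order: mud crabs 2.76, small clams 1.78, polychaete worms 1.41, amphipods 1.24, isopods 0.815 kJ/s. The optimal diet is the largest prefix of this list for which every included type satisfies E_i/h_i > R on the types above it.
Rate on top 1: 2.056. small clams: 1.78 < 2.056 → exclude; stop.
Optimal diet: mud crabs — 1 of 5 types.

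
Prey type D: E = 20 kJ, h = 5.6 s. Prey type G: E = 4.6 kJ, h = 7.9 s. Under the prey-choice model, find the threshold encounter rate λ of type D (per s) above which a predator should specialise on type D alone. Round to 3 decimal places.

At the threshold, the rate on type D alone equals the profitability of type G: λ·20/(1 + λ·5.6) = 4.6/7.9 = 0.5823.
Rearranging, λ(20 − 0.5823×5.6) = 0.5823, so λ = 0.5823/16.74 = 0.03479 per s.

0.035 per s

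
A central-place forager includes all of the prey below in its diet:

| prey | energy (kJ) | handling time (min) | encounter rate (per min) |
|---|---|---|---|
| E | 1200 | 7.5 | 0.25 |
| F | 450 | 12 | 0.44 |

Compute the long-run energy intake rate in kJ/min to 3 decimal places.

Energy encountered per unit search time: 0.25×1200 + 0.44×450 = 498 kJ/min.
Handling time per unit search time: 0.25×7.5 + 0.44×12 = 7.155.
Rate = 498/(1 + 7.155) = 61.07 kJ/min.

61.067 kJ/min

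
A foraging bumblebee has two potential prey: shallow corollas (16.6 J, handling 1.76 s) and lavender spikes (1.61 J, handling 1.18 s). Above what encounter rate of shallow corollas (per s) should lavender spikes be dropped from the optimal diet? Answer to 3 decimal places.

0.096 per s

Drop lavender spikes once their profitability E₂/h₂ falls below the rate achievable on shallow corollas alone: E₂/h₂ = λE₁/(1 + λh₁).
Solve for λ: λE₁h₂ = E₂(1 + λh₁) → λ(E₁h₂ − E₂h₁) = E₂ → λ = E₂/(E₁h₂ − E₂h₁).
λ = 1.61/(16.6×1.18 − 1.61×1.76) = 1.61/16.75 = 0.09609 per s.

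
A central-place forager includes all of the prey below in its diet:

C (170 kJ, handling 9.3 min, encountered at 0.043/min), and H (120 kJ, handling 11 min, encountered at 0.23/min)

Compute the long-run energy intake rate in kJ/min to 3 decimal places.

8.883 kJ/min

R = Σλ_iE_i / (1 + Σλ_ih_i)
Numerator: 0.043×170 + 0.23×120 = 34.91
Denominator: 1 + 0.043×9.3 + 0.23×11 = 3.93
R = 34.91/3.93 = 8.883 kJ/min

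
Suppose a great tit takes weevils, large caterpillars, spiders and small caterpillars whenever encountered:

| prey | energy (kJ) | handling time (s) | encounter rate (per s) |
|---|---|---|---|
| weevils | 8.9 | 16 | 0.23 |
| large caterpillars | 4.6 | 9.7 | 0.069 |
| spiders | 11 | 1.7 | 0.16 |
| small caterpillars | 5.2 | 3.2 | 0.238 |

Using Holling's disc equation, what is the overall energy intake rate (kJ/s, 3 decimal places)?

R = Σλ_iE_i / (1 + Σλ_ih_i)
Numerator: 0.23×8.9 + 0.069×4.6 + 0.16×11 + 0.238×5.2 = 5.362
Denominator: 1 + 0.23×16 + 0.069×9.7 + 0.16×1.7 + 0.238×3.2 = 6.383
R = 5.362/6.383 = 0.8401 kJ/s

0.840 kJ/s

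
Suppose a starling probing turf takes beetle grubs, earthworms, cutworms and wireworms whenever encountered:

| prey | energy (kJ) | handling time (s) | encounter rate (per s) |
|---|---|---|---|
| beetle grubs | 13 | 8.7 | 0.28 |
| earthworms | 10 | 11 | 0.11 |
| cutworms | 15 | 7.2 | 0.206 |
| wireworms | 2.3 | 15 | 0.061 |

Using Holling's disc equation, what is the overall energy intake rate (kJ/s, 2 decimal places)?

R = (0.28×13 + 0.11×10 + 0.206×15 + 0.061×2.3) / (1 + 0.28×8.7 + 0.11×11 + 0.206×7.2 + 0.061×15) = 7.97/7.044 = 1.131 kJ/s.

1.13 kJ/s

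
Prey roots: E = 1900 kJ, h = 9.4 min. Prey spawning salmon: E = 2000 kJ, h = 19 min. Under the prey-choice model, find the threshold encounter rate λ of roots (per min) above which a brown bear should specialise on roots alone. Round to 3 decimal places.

0.116 per min

At the threshold, the rate on roots alone equals the profitability of spawning salmon: λ·1900/(1 + λ·9.4) = 2000/19 = 105.3.
Rearranging, λ(1900 − 105.3×9.4) = 105.3, so λ = 105.3/910.5 = 0.1156 per min.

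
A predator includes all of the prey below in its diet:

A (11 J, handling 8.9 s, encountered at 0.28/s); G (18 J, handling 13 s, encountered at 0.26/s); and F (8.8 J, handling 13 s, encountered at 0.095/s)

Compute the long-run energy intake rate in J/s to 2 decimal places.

R = (0.28×11 + 0.26×18 + 0.095×8.8) / (1 + 0.28×8.9 + 0.26×13 + 0.095×13) = 8.596/8.107 = 1.06 J/s.

1.06 J/s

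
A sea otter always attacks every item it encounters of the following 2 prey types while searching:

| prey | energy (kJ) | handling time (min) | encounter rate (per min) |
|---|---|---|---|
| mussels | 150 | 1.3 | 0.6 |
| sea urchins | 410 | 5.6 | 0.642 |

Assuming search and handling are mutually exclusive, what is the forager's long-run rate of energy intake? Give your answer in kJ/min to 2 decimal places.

65.71 kJ/min

R = Σλ_iE_i / (1 + Σλ_ih_i)
Numerator: 0.6×150 + 0.642×410 = 353.2
Denominator: 1 + 0.6×1.3 + 0.642×5.6 = 5.375
R = 353.2/5.375 = 65.71 kJ/min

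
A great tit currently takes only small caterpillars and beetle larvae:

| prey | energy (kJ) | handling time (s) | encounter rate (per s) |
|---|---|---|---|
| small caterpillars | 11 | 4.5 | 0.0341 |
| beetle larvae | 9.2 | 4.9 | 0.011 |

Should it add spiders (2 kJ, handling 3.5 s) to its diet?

Intake rate on the current diet: R = (0.0341×11 + 0.011×9.2) / (1 + 0.0341×4.5 + 0.011×4.9) = 0.4763/1.207 = 0.3945 kJ/s.
Profitability of spiders: 2/3.5 = 0.5714 kJ/s.
0.5714 > 0.3945, so adding spiders raises the average — include it.

Yes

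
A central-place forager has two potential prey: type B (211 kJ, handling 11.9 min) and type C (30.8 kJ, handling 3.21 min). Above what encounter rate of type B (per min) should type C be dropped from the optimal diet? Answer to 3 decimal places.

0.099 per min

At the threshold, the rate on type B alone equals the profitability of type C: λ·211/(1 + λ·11.9) = 30.8/3.21 = 9.595.
Rearranging, λ(211 − 9.595×11.9) = 9.595, so λ = 9.595/96.82 = 0.0991 per min.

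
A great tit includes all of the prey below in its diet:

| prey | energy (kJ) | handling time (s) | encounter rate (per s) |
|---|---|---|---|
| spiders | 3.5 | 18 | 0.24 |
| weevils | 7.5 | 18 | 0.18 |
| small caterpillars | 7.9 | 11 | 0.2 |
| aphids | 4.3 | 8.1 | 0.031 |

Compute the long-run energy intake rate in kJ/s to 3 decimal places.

Energy encountered per unit search time: 0.24×3.5 + 0.18×7.5 + 0.2×7.9 + 0.031×4.3 = 3.903 kJ/s.
Handling time per unit search time: 0.24×18 + 0.18×18 + 0.2×11 + 0.031×8.1 = 10.01.
Rate = 3.903/(1 + 10.01) = 0.3545 kJ/s.

0.354 kJ/s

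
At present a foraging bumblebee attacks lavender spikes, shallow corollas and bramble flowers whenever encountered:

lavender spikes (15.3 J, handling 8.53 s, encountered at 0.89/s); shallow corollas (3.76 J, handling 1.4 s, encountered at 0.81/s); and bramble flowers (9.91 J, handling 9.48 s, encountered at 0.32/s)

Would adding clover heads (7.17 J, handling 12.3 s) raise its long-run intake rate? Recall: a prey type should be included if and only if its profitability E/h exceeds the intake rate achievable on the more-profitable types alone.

No

Intake rate on the current diet: R = (0.89×15.3 + 0.81×3.76 + 0.32×9.91) / (1 + 0.89×8.53 + 0.81×1.4 + 0.32×9.48) = 19.83/12.76 = 1.554 J/s.
clover heads: E/h = 7.17/12.3 = 0.5829 J/s.
0.5829 < 1.554, so adding clover heads would lower the average — exclude it.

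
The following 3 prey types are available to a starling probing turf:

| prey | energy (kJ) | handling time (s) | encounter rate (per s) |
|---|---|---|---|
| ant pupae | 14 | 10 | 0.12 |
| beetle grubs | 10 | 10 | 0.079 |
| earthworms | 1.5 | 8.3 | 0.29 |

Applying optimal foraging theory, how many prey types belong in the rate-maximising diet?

2

Profitabilities (E/h, kJ/s): ant pupae 1.4, beetle grubs 1, earthworms 0.181. Add prey in this order while the next type's profitability exceeds the intake rate on those already taken.
Rate on top 1: 0.7636. beetle grubs: 1 > 0.7636 → include.
Rate on top 2: 0.8261. earthworms: 0.181 < 0.8261 → exclude; stop.
Optimal diet: ant pupae, beetle grubs — 2 of 3 types.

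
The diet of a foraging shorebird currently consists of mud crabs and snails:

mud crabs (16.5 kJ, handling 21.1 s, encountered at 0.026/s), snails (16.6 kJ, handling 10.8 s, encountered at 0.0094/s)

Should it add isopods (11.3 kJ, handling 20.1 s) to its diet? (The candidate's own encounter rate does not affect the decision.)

Yes

Intake rate on the current diet: R = (0.026×16.5 + 0.0094×16.6) / (1 + 0.026×21.1 + 0.0094×10.8) = 0.585/1.65 = 0.3545 kJ/s.
isopods: E/h = 11.3/20.1 = 0.5622 kJ/s.
0.5622 > 0.3545, so adding isopods raises the average — include it.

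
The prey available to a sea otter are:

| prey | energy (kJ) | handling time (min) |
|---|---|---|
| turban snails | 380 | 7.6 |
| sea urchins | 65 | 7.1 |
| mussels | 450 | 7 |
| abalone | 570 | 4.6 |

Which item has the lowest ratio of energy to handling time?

sea urchins

In descending order of E/h:
abalone: 570/4.6 = 124 kJ/min
mussels: 450/7 = 64.3 kJ/min
turban snails: 380/7.6 = 50 kJ/min
sea urchins: 65/7.1 = 9.15 kJ/min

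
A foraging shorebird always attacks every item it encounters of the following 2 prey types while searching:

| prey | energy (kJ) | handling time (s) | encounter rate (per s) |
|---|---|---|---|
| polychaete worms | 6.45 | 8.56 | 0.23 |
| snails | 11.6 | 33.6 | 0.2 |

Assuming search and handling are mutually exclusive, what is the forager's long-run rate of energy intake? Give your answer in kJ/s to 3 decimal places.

Energy encountered per unit search time: 0.23×6.45 + 0.2×11.6 = 3.803 kJ/s.
Handling time per unit search time: 0.23×8.56 + 0.2×33.6 = 8.689.
Rate = 3.803/(1 + 8.689) = 0.3926 kJ/s.

0.393 kJ/s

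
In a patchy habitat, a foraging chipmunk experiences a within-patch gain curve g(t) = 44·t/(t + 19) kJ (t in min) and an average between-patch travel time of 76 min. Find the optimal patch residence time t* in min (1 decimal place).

By the marginal value theorem, leave when the instantaneous gain rate g'(t) equals the habitat-wide average g(t)/(T + t).
g'(t) = 44·19/(t + 19)². Setting 44·19/(t+19)² = 44t/[(t+19)(76+t)] gives 19(76+t) = t(t+19), so t² = 19×76 = 1444.
t* = √1444 = 38 min.

38.0 min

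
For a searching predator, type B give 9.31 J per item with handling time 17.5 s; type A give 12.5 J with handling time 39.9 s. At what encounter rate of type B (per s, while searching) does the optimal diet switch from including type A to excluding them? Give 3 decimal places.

The zero-one rule: include type A iff E₂/h₂ > λE₁/(1+λh₁). Equality gives the switch point.
λE₁h₂ = E₂ + λE₂h₁ ⇒ λ = E₂/(E₁h₂ − E₂h₁) = 12.5/(371.5 − 218.8) = 0.08185 per s.

0.082 per s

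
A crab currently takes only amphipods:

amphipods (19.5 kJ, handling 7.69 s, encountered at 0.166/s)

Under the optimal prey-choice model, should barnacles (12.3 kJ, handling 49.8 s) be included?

No

Intake rate on the current diet: R = (0.166×19.5) / (1 + 0.166×7.69) = 3.237/2.277 = 1.422 kJ/s.
barnacles: E/h = 12.3/49.8 = 0.247 kJ/s.
0.247 < 1.422, so adding barnacles would lower the average — exclude it.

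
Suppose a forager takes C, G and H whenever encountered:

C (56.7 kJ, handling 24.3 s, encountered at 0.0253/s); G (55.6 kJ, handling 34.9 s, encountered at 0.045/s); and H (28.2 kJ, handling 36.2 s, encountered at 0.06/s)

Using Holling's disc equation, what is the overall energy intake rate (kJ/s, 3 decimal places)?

1.051 kJ/s

R = (0.0253×56.7 + 0.045×55.6 + 0.06×28.2) / (1 + 0.0253×24.3 + 0.045×34.9 + 0.06×36.2) = 5.629/5.357 = 1.051 kJ/s.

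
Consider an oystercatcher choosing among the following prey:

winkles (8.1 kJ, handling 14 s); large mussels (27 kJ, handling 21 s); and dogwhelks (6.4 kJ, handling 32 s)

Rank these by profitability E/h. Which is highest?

In descending order of E/h:
large mussels: 27/21 = 1.29 kJ/s
winkles: 8.1/14 = 0.579 kJ/s
dogwhelks: 6.4/32 = 0.2 kJ/s

large mussels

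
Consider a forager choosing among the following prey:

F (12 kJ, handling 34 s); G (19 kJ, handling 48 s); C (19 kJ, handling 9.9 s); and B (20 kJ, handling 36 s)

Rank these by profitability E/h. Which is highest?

C

Profitability E/h (kJ/s): F = 12/34 = 0.353, G = 19/48 = 0.396, C = 19/9.9 = 1.92, B = 20/36 = 0.556.
Ranked: C > B > G > F.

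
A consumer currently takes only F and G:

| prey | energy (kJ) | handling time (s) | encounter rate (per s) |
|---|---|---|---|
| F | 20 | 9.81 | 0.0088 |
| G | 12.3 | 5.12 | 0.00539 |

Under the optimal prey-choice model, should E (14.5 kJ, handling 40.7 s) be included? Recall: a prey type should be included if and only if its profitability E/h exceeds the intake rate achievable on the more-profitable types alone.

Yes

Current rate: (0.0088×20 + 0.00539×12.3)/(1 + 0.0088×9.81 + 0.00539×5.12) = 0.2175 kJ/s.
E: E/h = 14.5/40.7 = 0.3563 kJ/s.
Since 0.3563 > R, including E increases the long-run rate.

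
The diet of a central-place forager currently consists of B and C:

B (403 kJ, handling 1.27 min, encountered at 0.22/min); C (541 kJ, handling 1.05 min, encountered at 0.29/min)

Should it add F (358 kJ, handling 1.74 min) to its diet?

Yes

Intake rate on the current diet: R = (0.22×403 + 0.29×541) / (1 + 0.22×1.27 + 0.29×1.05) = 245.5/1.584 = 155 kJ/min.
Profitability of F: 358/1.74 = 205.7 kJ/min.
205.7 > 155, so adding F raises the average — include it.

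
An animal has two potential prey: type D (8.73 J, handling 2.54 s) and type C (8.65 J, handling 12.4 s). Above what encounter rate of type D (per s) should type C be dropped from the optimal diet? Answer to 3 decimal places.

At the threshold, the rate on type D alone equals the profitability of type C: λ·8.73/(1 + λ·2.54) = 8.65/12.4 = 0.6976.
Rearranging, λ(8.73 − 0.6976×2.54) = 0.6976, so λ = 0.6976/6.958 = 0.1003 per s.

0.100 per s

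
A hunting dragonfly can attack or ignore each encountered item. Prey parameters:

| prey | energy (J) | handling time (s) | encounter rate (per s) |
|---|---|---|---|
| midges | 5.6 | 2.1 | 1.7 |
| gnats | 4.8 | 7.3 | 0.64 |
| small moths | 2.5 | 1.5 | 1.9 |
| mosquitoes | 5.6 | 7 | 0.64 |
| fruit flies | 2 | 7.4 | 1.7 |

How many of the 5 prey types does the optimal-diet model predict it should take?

Rank by E/h (J/s): midges 2.67, small moths 1.67, mosquitoes 0.8, gnats 0.658, fruit flies 0.27. Include each in turn until the next type's E/h falls below the running intake rate.
Rate on top 1: 2.083. small moths: 1.67 < 2.083 → exclude; stop.
Optimal diet: midges — 1 of 5 types.

1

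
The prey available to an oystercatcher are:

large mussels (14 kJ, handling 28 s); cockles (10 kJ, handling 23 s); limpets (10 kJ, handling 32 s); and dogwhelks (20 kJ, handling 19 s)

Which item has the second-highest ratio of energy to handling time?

large mussels

In descending order of E/h:
dogwhelks: 20/19 = 1.05 kJ/s
large mussels: 14/28 = 0.5 kJ/s
cockles: 10/23 = 0.435 kJ/s
limpets: 10/32 = 0.312 kJ/s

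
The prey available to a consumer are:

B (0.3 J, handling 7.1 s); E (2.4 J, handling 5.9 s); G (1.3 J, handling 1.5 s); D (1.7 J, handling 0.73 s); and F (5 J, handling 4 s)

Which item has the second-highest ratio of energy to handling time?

F

In descending order of E/h:
D: 1.7/0.73 = 2.33 J/s
F: 5/4 = 1.25 J/s
G: 1.3/1.5 = 0.867 J/s
E: 2.4/5.9 = 0.407 J/s
B: 0.3/7.1 = 0.0423 J/s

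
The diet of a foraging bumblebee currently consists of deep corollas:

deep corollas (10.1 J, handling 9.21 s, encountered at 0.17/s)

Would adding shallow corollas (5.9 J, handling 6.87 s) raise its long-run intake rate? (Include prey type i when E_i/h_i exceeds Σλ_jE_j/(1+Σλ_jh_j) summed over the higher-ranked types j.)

Yes

On deep corollas alone, R = ΣλE/(1+Σλh) = 1.717/2.566 = 0.6692 J/s.
Profitability of shallow corollas: 5.9/6.87 = 0.8588 J/s.
Since 0.8588 > R, including shallow corollas increases the long-run rate.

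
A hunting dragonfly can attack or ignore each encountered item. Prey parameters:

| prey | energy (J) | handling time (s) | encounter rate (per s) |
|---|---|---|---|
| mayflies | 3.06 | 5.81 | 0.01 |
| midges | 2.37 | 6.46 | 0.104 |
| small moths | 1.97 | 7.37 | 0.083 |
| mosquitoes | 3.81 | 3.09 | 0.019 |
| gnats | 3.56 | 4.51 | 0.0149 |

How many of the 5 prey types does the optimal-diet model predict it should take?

5

E/h in descending order: mosquitoes 1.23, gnats 0.789, mayflies 0.527, midges 0.367, small moths 0.267 J/s. The optimal diet is the largest prefix of this list for which every included type satisfies E_i/h_i > R on the types above it.
Rate on top 1: 0.06838. gnats: 0.789 > 0.06838 → include.
Rate on top 2: 0.1114. mayflies: 0.527 > 0.1114 → include.
Rate on top 3: 0.1318. midges: 0.367 > 0.1318 → include.
Rate on top 4: 0.2169. small moths: 0.267 > 0.2169 → include.
Optimal diet: mosquitoes, gnats, mayflies, midges, small moths — 5 of 5 types.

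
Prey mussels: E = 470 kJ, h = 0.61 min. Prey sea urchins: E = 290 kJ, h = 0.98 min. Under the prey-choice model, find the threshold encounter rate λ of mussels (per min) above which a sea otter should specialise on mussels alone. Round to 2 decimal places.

The zero-one rule: include sea urchins iff E₂/h₂ > λE₁/(1+λh₁). Equality gives the switch point.
λE₁h₂ = E₂ + λE₂h₁ ⇒ λ = E₂/(E₁h₂ − E₂h₁) = 290/(460.6 − 176.9) = 1.022 per min.

1.02 per min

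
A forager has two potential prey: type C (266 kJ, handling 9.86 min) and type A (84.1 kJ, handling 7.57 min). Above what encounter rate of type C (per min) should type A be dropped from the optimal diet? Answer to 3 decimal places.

At the threshold, the rate on type C alone equals the profitability of type A: λ·266/(1 + λ·9.86) = 84.1/7.57 = 11.11.
Rearranging, λ(266 − 11.11×9.86) = 11.11, so λ = 11.11/156.5 = 0.07101 per min.

0.071 per min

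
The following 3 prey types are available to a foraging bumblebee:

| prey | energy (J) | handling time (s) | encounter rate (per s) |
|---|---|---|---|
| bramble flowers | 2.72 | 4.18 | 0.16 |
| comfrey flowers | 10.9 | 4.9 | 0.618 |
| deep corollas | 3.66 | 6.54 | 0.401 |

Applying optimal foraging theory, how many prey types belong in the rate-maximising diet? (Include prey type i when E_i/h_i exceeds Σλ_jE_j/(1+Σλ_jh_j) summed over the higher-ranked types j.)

1

Rank by E/h (J/s): comfrey flowers 2.22, bramble flowers 0.651, deep corollas 0.56. Include each in turn until the next type's E/h falls below the running intake rate.
Rate on top 1: 1.672. bramble flowers: 0.651 < 1.672 → exclude; stop.
Optimal diet: comfrey flowers — 1 of 3 types.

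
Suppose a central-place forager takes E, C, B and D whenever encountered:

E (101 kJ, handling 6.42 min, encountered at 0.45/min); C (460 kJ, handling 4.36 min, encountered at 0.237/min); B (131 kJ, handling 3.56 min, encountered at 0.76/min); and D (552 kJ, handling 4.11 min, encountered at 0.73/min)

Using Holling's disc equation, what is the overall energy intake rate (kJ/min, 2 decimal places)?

R = (0.45×101 + 0.237×460 + 0.76×131 + 0.73×552) / (1 + 0.45×6.42 + 0.237×4.36 + 0.76×3.56 + 0.73×4.11) = 657/10.63 = 61.82 kJ/min.

61.82 kJ/min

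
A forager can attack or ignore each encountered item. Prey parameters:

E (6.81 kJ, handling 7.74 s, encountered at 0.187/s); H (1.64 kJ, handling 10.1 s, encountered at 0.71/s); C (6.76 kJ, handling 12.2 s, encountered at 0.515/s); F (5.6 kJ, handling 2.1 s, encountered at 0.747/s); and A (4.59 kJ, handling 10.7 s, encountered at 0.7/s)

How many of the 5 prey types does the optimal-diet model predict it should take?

Rank by E/h (kJ/s): F 2.67, E 0.88, C 0.554, A 0.429, H 0.162. Include each in turn until the next type's E/h falls below the running intake rate.
Rate on top 1: 1.629. E: 0.88 < 1.629 → exclude; stop.
Optimal diet: F — 1 of 5 types.

1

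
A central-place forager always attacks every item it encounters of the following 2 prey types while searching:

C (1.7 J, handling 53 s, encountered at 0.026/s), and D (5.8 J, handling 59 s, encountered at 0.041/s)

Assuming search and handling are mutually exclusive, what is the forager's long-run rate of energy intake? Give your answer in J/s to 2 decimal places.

0.06 J/s

R = (0.026×1.7 + 0.041×5.8) / (1 + 0.026×53 + 0.041×59) = 0.282/4.797 = 0.05879 J/s.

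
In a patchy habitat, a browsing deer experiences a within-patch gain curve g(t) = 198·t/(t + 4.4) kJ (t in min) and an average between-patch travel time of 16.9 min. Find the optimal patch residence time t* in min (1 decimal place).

By the marginal value theorem, leave when the instantaneous gain rate g'(t) equals the habitat-wide average g(t)/(T + t).
g'(t) = 198·4.4/(t + 4.4)². Setting 198·4.4/(t+4.4)² = 198t/[(t+4.4)(16.9+t)] gives 4.4(16.9+t) = t(t+4.4), so t² = 4.4×16.9 = 74.36.
t* = √74.36 = 8.623 min.

8.6 min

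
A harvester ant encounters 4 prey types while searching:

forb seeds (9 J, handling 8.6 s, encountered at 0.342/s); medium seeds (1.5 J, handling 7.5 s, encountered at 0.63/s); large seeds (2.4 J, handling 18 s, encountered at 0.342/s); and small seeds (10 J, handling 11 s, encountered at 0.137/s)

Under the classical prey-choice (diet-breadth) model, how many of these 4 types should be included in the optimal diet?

Profitabilities (E/h, J/s): forb seeds 1.05, small seeds 0.909, medium seeds 0.2, large seeds 0.133. Add prey in this order while the next type's profitability exceeds the intake rate on those already taken.
Rate on top 1: 0.781. small seeds: 0.909 > 0.781 → include.
Rate on top 2: 0.8164. medium seeds: 0.2 < 0.8164 → exclude; stop.
Optimal diet: forb seeds, small seeds — 2 of 4 types.

2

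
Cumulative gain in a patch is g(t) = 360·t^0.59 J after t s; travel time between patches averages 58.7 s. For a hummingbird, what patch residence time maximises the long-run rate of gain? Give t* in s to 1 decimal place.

84.5 s

Maximise g(t)/(T+t): set derivative to zero → g'(t)(T+t) = g(t).
g'(t) = 0.59·360·t^-0.41. Setting 0.59·360·t^-0.41 = 360·t^0.59/(58.7+t) gives 0.59(58.7+t) = t, so 0.41·t = 0.59×58.7.
t* = 0.59×58.7/0.41 = 84.47 s.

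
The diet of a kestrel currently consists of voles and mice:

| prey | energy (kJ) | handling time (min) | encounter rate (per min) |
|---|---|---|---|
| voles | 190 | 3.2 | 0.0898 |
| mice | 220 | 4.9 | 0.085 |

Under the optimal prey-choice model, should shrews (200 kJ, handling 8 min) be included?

Yes

On voles and mice alone, R = ΣλE/(1+Σλh) = 35.76/1.704 = 20.99 kJ/min.
Profitability of shrews: 200/8 = 25 kJ/min.
25 > 20.99, so adding shrews raises the average — include it.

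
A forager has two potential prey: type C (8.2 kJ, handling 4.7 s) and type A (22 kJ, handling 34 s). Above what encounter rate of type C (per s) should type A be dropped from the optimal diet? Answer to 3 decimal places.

At the threshold, the rate on type C alone equals the profitability of type A: λ·8.2/(1 + λ·4.7) = 22/34 = 0.6471.
Rearranging, λ(8.2 − 0.6471×4.7) = 0.6471, so λ = 0.6471/5.159 = 0.1254 per s.

0.125 per s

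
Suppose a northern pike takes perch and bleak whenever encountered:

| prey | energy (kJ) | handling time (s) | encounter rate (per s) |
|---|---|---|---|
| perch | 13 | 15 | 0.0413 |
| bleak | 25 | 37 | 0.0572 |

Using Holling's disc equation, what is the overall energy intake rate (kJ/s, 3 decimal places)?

R = Σλ_iE_i / (1 + Σλ_ih_i)
Numerator: 0.0413×13 + 0.0572×25 = 1.967
Denominator: 1 + 0.0413×15 + 0.0572×37 = 3.736
R = 1.967/3.736 = 0.5265 kJ/s

0.526 kJ/s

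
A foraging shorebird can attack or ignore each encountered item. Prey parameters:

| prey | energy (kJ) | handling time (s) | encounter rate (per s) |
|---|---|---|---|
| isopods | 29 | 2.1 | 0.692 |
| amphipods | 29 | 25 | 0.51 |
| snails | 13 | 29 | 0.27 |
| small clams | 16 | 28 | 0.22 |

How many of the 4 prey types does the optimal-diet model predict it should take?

1

E/h in descending order: isopods 13.8, amphipods 1.16, small clams 0.571, snails 0.448 kJ/s. The optimal diet is the largest prefix of this list for which every included type satisfies E_i/h_i > R on the types above it.
Rate on top 1: 8.18. amphipods: 1.16 < 8.18 → exclude; stop.
Optimal diet: isopods — 1 of 4 types.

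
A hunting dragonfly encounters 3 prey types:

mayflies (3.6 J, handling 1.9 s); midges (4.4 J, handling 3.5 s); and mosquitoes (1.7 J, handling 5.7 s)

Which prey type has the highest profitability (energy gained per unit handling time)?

Profitability E/h (J/s): mayflies = 3.6/1.9 = 1.89, midges = 4.4/3.5 = 1.26, mosquitoes = 1.7/5.7 = 0.298.
Ranked: mayflies > midges > mosquitoes.

mayflies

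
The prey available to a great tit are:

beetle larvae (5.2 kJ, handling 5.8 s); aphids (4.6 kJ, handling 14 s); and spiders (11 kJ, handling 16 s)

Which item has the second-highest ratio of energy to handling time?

In descending order of E/h:
beetle larvae: 5.2/5.8 = 0.897 kJ/s
spiders: 11/16 = 0.688 kJ/s
aphids: 4.6/14 = 0.329 kJ/s

spiders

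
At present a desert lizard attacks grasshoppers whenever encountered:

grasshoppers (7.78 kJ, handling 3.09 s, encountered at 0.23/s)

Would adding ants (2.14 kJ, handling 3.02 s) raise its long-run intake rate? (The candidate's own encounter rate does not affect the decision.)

Intake rate on the current diet: R = (0.23×7.78) / (1 + 0.23×3.09) = 1.789/1.711 = 1.046 kJ/s.
Profitability of ants: 2.14/3.02 = 0.7086 kJ/s.
0.7086 < 1.046, so adding ants would lower the average — exclude it.

No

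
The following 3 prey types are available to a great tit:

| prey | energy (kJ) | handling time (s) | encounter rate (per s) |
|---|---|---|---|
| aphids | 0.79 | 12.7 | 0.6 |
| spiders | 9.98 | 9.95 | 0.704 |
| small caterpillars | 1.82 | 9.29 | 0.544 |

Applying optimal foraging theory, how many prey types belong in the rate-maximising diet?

1

Profitabilities (E/h, kJ/s): spiders 1, small caterpillars 0.196, aphids 0.0622. Add prey in this order while the next type's profitability exceeds the intake rate on those already taken.
Rate on top 1: 0.8777. small caterpillars: 0.196 < 0.8777 → exclude; stop.
Optimal diet: spiders — 1 of 3 types.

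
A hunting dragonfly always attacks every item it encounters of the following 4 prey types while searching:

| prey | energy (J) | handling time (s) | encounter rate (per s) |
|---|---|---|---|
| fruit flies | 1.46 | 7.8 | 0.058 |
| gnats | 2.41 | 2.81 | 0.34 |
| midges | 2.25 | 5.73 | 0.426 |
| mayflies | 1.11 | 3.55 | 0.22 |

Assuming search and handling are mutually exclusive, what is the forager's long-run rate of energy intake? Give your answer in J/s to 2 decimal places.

0.37 J/s

R = (0.058×1.46 + 0.34×2.41 + 0.426×2.25 + 0.22×1.11) / (1 + 0.058×7.8 + 0.34×2.81 + 0.426×5.73 + 0.22×3.55) = 2.107/5.63 = 0.3742 J/s.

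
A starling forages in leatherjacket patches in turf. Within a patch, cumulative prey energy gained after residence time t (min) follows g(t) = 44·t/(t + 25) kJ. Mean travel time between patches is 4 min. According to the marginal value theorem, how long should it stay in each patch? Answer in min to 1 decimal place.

10.0 min

Optimal t* satisfies g'(t*) = g(t*)/(T + t*).
g'(t) = 44·25/(t + 25)². Setting 44·25/(t+25)² = 44t/[(t+25)(4+t)] gives 25(4+t) = t(t+25), so t² = 25×4 = 100.
t* = √100 = 10 min.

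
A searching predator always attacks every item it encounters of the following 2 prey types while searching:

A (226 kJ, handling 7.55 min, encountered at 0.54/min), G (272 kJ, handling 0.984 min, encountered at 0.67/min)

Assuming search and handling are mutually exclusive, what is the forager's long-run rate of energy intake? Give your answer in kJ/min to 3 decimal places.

Energy encountered per unit search time: 0.54×226 + 0.67×272 = 304.3 kJ/min.
Handling time per unit search time: 0.54×7.55 + 0.67×0.984 = 4.736.
Rate = 304.3/(1 + 4.736) = 53.04 kJ/min.

53.045 kJ/min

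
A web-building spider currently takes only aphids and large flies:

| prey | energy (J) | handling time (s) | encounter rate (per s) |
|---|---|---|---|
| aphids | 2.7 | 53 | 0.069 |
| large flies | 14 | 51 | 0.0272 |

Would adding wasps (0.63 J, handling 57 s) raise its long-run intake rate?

On aphids and large flies alone, R = ΣλE/(1+Σλh) = 0.5671/6.044 = 0.09383 J/s.
wasps: E/h = 0.63/57 = 0.01105 J/s.
Since 0.01105 < R, time spent handling wasps is better spent searching.

No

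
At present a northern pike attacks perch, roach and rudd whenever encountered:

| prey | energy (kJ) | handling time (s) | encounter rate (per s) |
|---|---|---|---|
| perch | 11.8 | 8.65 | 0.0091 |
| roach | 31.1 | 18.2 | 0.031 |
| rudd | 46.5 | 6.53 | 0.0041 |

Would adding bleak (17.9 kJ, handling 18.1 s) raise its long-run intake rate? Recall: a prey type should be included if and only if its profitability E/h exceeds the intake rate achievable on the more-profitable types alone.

Intake rate on the current diet: R = (0.0091×11.8 + 0.031×31.1 + 0.0041×46.5) / (1 + 0.0091×8.65 + 0.031×18.2 + 0.0041×6.53) = 1.262/1.67 = 0.7559 kJ/s.
bleak: E/h = 17.9/18.1 = 0.989 kJ/s.
Since 0.989 > R, including bleak increases the long-run rate.

Yes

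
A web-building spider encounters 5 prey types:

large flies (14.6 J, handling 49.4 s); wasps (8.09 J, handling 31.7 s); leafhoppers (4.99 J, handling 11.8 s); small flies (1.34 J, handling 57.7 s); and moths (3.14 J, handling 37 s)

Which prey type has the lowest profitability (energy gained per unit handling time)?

small flies

Profitability E/h (J/s): large flies = 14.6/49.4 = 0.296, wasps = 8.09/31.7 = 0.255, leafhoppers = 4.99/11.8 = 0.423, small flies = 1.34/57.7 = 0.0232, moths = 3.14/37 = 0.0849.
Ranked: leafhoppers > large flies > wasps > moths > small flies.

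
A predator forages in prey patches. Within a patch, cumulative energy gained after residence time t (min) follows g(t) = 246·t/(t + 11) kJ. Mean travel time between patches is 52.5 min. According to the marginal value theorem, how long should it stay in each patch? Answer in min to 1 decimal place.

Optimal t* satisfies g'(t*) = g(t*)/(T + t*).
g'(t) = 246·11/(t + 11)². Setting 246·11/(t+11)² = 246t/[(t+11)(52.5+t)] gives 11(52.5+t) = t(t+11), so t² = 11×52.5 = 577.5.
t* = √577.5 = 24.03 min.

24.0 min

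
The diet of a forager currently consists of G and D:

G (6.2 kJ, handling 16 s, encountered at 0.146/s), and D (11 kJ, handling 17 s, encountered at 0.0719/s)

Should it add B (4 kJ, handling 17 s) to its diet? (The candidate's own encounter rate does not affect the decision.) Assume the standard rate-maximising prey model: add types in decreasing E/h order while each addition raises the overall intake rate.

Current rate: (0.146×6.2 + 0.0719×11)/(1 + 0.146×16 + 0.0719×17) = 0.3721 kJ/s.
Profitability of B: 4/17 = 0.2353 kJ/s.
Since 0.2353 < R, time spent handling B is better spent searching.

No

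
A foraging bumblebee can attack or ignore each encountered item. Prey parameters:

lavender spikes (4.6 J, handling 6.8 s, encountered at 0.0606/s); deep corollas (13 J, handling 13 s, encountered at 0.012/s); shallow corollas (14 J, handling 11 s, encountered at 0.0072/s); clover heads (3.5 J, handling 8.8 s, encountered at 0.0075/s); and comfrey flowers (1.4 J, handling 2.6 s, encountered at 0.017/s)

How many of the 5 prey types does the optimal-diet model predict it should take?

E/h in descending order: shallow corollas 1.27, deep corollas 1, lavender spikes 0.676, comfrey flowers 0.538, clover heads 0.398 J/s. The optimal diet is the largest prefix of this list for which every included type satisfies E_i/h_i > R on the types above it.
Rate on top 1: 0.0934. deep corollas: 1 > 0.0934 → include.
Rate on top 2: 0.2079. lavender spikes: 0.676 > 0.2079 → include.
Rate on top 3: 0.3251. comfrey flowers: 0.538 > 0.3251 → include.
Rate on top 4: 0.3307. clover heads: 0.398 > 0.3307 → include.
Optimal diet: shallow corollas, deep corollas, lavender spikes, comfrey flowers, clover heads — 5 of 5 types.

5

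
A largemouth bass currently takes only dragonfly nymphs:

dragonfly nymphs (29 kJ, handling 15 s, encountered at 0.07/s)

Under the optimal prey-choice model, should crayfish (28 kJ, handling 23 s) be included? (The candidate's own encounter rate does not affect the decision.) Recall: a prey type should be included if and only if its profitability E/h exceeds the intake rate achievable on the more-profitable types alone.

Yes

On dragonfly nymphs alone, R = ΣλE/(1+Σλh) = 2.03/2.05 = 0.9902 kJ/s.
crayfish: E/h = 28/23 = 1.217 kJ/s.
1.217 > 0.9902, so adding crayfish raises the average — include it.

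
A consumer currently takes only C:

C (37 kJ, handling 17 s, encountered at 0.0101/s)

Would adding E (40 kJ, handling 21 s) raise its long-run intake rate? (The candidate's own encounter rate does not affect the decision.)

Yes

Intake rate on the current diet: R = (0.0101×37) / (1 + 0.0101×17) = 0.3737/1.172 = 0.3189 kJ/s.
Profitability of E: 40/21 = 1.905 kJ/s.
1.905 > 0.3189, so adding E raises the average — include it.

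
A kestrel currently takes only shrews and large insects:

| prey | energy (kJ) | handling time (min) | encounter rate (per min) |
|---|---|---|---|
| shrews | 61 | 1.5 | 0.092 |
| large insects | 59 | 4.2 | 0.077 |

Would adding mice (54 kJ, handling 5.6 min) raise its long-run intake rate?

On shrews and large insects alone, R = ΣλE/(1+Σλh) = 10.16/1.461 = 6.949 kJ/min.
Profitability of mice: 54/5.6 = 9.643 kJ/min.
Since 9.643 > R, including mice increases the long-run rate.

Yes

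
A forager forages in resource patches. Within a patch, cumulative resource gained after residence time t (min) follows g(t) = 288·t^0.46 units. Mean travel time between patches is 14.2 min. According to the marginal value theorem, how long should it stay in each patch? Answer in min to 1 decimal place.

12.1 min

By the marginal value theorem, leave when the instantaneous gain rate g'(t) equals the habitat-wide average g(t)/(T + t).
g'(t) = 0.46·288·t^-0.54. Setting 0.46·288·t^-0.54 = 288·t^0.46/(14.2+t) gives 0.46(14.2+t) = t, so 0.54·t = 0.46×14.2.
t* = 0.46×14.2/0.54 = 12.1 min.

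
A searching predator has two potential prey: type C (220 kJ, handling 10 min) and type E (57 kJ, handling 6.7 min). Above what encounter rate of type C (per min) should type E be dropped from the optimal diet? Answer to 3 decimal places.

0.063 per min

Drop type E once their profitability E₂/h₂ falls below the rate achievable on type C alone: E₂/h₂ = λE₁/(1 + λh₁).
Solve for λ: λE₁h₂ = E₂(1 + λh₁) → λ(E₁h₂ − E₂h₁) = E₂ → λ = E₂/(E₁h₂ − E₂h₁).
λ = 57/(220×6.7 − 57×10) = 57/904 = 0.06305 per min.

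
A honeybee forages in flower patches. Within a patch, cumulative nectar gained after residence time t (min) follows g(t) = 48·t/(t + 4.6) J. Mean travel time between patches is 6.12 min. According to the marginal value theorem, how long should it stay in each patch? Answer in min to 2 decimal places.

5.31 min

Maximise g(t)/(T+t): set derivative to zero → g'(t)(T+t) = g(t).
g'(t) = 48·4.6/(t + 4.6)². Setting 48·4.6/(t+4.6)² = 48t/[(t+4.6)(6.12+t)] gives 4.6(6.12+t) = t(t+4.6), so t² = 4.6×6.12 = 28.15.
t* = √28.15 = 5.306 min.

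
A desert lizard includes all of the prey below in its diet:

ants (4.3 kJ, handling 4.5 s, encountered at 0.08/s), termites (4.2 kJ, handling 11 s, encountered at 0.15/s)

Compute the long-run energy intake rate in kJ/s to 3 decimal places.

Energy encountered per unit search time: 0.08×4.3 + 0.15×4.2 = 0.974 kJ/s.
Handling time per unit search time: 0.08×4.5 + 0.15×11 = 2.01.
Rate = 0.974/(1 + 2.01) = 0.3236 kJ/s.

0.324 kJ/s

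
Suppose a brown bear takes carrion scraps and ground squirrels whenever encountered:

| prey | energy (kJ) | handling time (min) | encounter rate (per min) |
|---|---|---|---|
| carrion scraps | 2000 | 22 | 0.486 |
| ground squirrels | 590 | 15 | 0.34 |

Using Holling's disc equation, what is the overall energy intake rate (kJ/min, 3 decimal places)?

69.831 kJ/min

Energy encountered per unit search time: 0.486×2000 + 0.34×590 = 1173 kJ/min.
Handling time per unit search time: 0.486×22 + 0.34×15 = 15.79.
Rate = 1173/(1 + 15.79) = 69.83 kJ/min.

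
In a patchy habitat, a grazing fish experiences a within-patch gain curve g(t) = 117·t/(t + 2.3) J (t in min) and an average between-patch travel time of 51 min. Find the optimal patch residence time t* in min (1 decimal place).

By the marginal value theorem, leave when the instantaneous gain rate g'(t) equals the habitat-wide average g(t)/(T + t).
g'(t) = 117·2.3/(t + 2.3)². Setting 117·2.3/(t+2.3)² = 117t/[(t+2.3)(51+t)] gives 2.3(51+t) = t(t+2.3), so t² = 2.3×51 = 117.3.
t* = √117.3 = 10.83 min.

10.8 min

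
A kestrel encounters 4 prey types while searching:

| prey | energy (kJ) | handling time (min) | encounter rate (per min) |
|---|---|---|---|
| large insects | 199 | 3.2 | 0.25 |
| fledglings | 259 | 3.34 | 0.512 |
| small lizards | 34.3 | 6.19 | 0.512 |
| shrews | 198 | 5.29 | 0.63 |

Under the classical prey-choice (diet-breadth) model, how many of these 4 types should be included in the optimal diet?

E/h in descending order: fledglings 77.5, large insects 62.2, shrews 37.4, small lizards 5.54 kJ/min. The optimal diet is the largest prefix of this list for which every included type satisfies E_i/h_i > R on the types above it.
Rate on top 1: 48.93. large insects: 62.2 > 48.93 → include.
Rate on top 2: 51.95. shrews: 37.4 < 51.95 → exclude; stop.
Optimal diet: fledglings, large insects — 2 of 4 types.

2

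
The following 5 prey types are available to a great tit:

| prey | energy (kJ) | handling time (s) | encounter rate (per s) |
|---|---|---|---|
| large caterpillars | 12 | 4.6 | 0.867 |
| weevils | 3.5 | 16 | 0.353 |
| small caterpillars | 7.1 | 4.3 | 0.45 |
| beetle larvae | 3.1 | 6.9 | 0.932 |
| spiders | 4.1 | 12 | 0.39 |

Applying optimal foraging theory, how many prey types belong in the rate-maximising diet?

Profitabilities (E/h, kJ/s): large caterpillars 2.61, small caterpillars 1.65, beetle larvae 0.449, spiders 0.342, weevils 0.219. Add prey in this order while the next type's profitability exceeds the intake rate on those already taken.
Rate on top 1: 2.086. small caterpillars: 1.65 < 2.086 → exclude; stop.
Optimal diet: large caterpillars — 1 of 5 types.

1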